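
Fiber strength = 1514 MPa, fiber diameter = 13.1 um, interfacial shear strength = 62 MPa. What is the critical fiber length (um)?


Lc = sigma_f * d / (2 * tau_i) = 1514 * 13.1 / (2 * 62) = 159.9 um

159.9 um


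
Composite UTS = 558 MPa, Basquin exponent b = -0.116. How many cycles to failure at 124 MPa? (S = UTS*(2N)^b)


N = 0.5 * (S/UTS)^(1/b) = 0.5 * (124/558)^(1/-0.116) = 213851.5313 cycles

213851.5313 cycles


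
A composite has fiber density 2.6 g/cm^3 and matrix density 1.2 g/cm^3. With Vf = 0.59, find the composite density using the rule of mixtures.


rho_c = rho_f*Vf + rho_m*(1-Vf) = 2.6*0.59 + 1.2*0.41 = 2.026 g/cm^3

2.026 g/cm^3


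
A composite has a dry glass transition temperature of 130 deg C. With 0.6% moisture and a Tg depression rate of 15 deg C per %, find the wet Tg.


Tg_wet = Tg_dry - k*moisture = 130 - 15*0.6 = 121.0 deg C

121.0 deg C


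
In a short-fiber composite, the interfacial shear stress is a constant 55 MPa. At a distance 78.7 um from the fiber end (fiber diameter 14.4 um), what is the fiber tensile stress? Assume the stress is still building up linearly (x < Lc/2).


Force balance: sigma_f * (pi*d^2/4) = tau * (pi*d) * x  ->  sigma_f = 4 * tau * x / d
sigma_f = 4 * 55 * 78.7 / 14.4 = 1202.4 MPa

1202.4 MPa


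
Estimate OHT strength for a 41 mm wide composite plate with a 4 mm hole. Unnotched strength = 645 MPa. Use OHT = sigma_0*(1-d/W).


OHT = sigma_0*(1-d/W) = 645*(1-4/41) = 582.1 MPa

582.1 MPa


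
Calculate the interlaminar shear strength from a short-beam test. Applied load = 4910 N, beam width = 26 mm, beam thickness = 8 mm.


ILSS = 3F/(4bh) = 3*4910/(4*26*8) = 17.7 MPa

17.7 MPa


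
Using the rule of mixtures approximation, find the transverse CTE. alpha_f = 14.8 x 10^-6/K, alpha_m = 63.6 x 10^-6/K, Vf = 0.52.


alpha_2 = alpha_f*Vf + alpha_m*(1-Vf) = 14.8*0.52 + 63.6*0.48 = 38.2 x 10^-6/K

38.2 x 10^-6/K


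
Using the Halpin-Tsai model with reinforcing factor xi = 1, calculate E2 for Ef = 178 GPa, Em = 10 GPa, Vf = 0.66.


eta = (Ef/Em - 1)/(Ef/Em + xi) = (17.8 - 1)/(17.8 + 1) = 0.8936
E2 = Em*(1+xi*eta*Vf)/(1-eta*Vf) = 38.76 GPa

38.76 GPa


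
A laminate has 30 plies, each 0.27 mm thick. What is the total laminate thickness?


h = n * t_ply = 30 * 0.27 = 8.1 mm

8.1 mm


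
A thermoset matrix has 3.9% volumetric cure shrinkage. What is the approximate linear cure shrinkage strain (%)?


Linear shrinkage ≈ vol_shrink/3 = 3.9/3 = 1.3%

1.3%


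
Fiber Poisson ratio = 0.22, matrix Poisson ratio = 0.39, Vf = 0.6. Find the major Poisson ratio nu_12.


nu_12 = nu_f*Vf + nu_m*(1-Vf) = 0.22*0.6 + 0.39*0.4 = 0.288

0.288


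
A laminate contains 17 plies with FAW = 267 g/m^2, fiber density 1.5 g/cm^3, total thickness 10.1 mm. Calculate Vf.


Vf = n * FAW / (rho_f * h * 1000) = 17 * 267 / (1.5 * 10.1 * 1000) = 0.2996

0.2996


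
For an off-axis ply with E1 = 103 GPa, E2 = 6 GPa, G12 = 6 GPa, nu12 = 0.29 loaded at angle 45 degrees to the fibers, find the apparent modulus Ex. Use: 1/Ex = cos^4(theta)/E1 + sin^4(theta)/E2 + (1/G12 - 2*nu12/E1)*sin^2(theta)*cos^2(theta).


cos^4(45) = 0.25, sin^4(45) = 0.25, sin^2(45)*cos^2(45) = 0.25
1/G12 - 2*nu12/E1 = 1/6 - 2*0.29/103 = 0.161036 GPa^-1
1/Ex = 0.25/103 + 0.25/6 + 0.161036*0.25 = 0.0843528 GPa^-1
Ex = 11.85 GPa

11.85 GPa


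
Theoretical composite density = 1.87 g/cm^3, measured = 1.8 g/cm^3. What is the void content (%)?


Void% = (rho_theo - rho_actual)/rho_theo * 100 = (1.87 - 1.8)/1.87 * 100 = 3.74%

3.74%


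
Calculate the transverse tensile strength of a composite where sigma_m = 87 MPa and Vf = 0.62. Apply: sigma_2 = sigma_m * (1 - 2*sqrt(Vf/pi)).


factor = 1 - 2*sqrt(0.62/pi) = 0.1115
sigma_2 = 87 * 0.1115 = 9.7 MPa

9.7 MPa


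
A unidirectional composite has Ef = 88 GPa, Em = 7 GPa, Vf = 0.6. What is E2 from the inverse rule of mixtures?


1/E2 = Vf/Ef + (1-Vf)/Em = 0.6/88 + 0.4/7
E2 = 15.63 GPa

15.63 GPa


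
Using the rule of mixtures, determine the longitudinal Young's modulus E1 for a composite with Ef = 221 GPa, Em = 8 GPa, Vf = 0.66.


E1 = Ef*Vf + Em*(1-Vf) = 221*0.66 + 8*0.34 = 148.58 GPa

148.58 GPa


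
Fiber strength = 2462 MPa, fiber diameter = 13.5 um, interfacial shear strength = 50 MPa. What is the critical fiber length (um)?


Lc = sigma_f * d / (2 * tau_i) = 2462 * 13.5 / (2 * 50) = 332.4 um

332.4 um


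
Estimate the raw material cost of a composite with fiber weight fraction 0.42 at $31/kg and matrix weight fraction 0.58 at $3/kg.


Cost = cost_f*Wf + cost_m*Wm = 31*0.42 + 3*0.58 = $14.76/kg

$14.76/kg


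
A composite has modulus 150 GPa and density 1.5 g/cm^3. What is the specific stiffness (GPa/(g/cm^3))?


Specific stiffness = E/rho = 150/1.5 = 100.0 GPa/(g/cm^3)

100.0 GPa/(g/cm^3)


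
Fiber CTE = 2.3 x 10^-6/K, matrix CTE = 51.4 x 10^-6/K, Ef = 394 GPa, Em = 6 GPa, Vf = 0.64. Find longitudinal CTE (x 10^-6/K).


E1 = Ef*Vf + Em*(1-Vf) = 254.32
alpha_1 = (alpha_f*Ef*Vf + alpha_m*Em*(1-Vf))/E1 = 2.72 x 10^-6/K

2.72 x 10^-6/K


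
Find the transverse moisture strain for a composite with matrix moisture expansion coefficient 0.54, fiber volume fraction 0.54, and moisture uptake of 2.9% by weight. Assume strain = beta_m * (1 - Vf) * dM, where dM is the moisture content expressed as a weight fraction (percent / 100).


dM = 2.9/100 = 0.029
strain = beta_m * (1-Vf) * dM = 0.54 * 0.46 * 0.029 = 0.0072036

0.0072036


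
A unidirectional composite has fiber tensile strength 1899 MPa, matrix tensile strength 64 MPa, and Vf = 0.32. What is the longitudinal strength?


sigma_1 = sigma_f*Vf + sigma_m*(1-Vf) = 1899*0.32 + 64*0.68 = 651.2 MPa

651.2 MPa


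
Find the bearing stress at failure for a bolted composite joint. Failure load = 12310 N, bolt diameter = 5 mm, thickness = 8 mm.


sigma_br = F/(d*h) = 12310/(5*8) = 307.8 MPa

307.8 MPa


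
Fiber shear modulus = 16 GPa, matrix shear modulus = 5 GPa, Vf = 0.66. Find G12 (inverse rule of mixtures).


1/G12 = Vf/Gf + (1-Vf)/Gm = 0.66/16 + 0.34/5
G12 = 9.15 GPa

9.15 GPa


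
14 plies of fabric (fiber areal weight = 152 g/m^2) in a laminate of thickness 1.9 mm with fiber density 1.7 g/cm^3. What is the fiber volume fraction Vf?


Vf = n * FAW / (rho_f * h * 1000) = 14 * 152 / (1.7 * 1.9 * 1000) = 0.6588

0.6588


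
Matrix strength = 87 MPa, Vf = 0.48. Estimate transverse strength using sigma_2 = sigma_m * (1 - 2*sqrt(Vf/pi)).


factor = 1 - 2*sqrt(0.48/pi) = 0.2182
sigma_2 = 87 * 0.2182 = 18.99 MPa

18.99 MPa


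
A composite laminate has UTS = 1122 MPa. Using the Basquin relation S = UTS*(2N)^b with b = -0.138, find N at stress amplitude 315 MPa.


N = 0.5 * (S/UTS)^(1/b) = 0.5 * (315/1122)^(1/-0.138) = 4973.5656 cycles

4973.5656 cycles


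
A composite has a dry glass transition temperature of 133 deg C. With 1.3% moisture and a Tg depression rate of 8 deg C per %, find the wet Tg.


Tg_wet = Tg_dry - k*moisture = 133 - 8*1.3 = 122.6 deg C

122.6 deg C


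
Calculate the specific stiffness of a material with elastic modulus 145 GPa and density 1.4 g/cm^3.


Specific stiffness = E/rho = 145/1.4 = 103.6 GPa/(g/cm^3)

103.6 GPa/(g/cm^3)


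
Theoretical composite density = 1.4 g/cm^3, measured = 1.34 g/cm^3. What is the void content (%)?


Void% = (rho_theo - rho_actual)/rho_theo * 100 = (1.4 - 1.34)/1.4 * 100 = 4.29%

4.29%


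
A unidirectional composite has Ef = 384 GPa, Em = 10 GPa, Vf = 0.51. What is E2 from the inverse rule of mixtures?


1/E2 = Vf/Ef + (1-Vf)/Em = 0.51/384 + 0.49/10
E2 = 19.87 GPa

19.87 GPa


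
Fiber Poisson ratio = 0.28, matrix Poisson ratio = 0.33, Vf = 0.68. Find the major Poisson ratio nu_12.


nu_12 = nu_f*Vf + nu_m*(1-Vf) = 0.28*0.68 + 0.33*0.32 = 0.296

0.296


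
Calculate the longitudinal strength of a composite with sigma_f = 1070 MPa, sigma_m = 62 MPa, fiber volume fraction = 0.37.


sigma_1 = sigma_f*Vf + sigma_m*(1-Vf) = 1070*0.37 + 62*0.63 = 435.0 MPa

435.0 MPa


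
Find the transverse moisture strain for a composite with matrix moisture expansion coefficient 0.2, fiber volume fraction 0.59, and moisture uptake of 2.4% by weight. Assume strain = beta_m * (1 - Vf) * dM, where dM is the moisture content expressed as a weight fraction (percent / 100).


dM = 2.4/100 = 0.024
strain = beta_m * (1-Vf) * dM = 0.2 * 0.41 * 0.024 = 0.001968

0.001968


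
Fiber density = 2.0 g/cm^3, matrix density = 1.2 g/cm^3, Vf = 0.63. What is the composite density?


rho_c = rho_f*Vf + rho_m*(1-Vf) = 2.0*0.63 + 1.2*0.37 = 1.704 g/cm^3

1.704 g/cm^3


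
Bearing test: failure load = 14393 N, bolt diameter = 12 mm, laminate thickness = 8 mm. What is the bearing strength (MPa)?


sigma_br = F/(d*h) = 14393/(12*8) = 149.9 MPa

149.9 MPa


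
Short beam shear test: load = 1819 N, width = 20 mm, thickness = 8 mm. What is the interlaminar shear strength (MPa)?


ILSS = 3F/(4bh) = 3*1819/(4*20*8) = 8.53 MPa

8.53 MPa


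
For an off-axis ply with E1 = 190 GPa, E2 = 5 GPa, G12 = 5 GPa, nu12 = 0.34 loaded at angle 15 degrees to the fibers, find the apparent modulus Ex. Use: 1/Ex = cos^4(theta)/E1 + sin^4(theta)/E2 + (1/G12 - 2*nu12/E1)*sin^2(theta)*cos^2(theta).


cos^4(15) = 0.870513, sin^4(15) = 0.004487, sin^2(15)*cos^2(15) = 0.0625
1/G12 - 2*nu12/E1 = 1/5 - 2*0.34/190 = 0.196421 GPa^-1
1/Ex = 0.870513/190 + 0.004487/5 + 0.196421*0.0625 = 0.0177554 GPa^-1
Ex = 56.32 GPa

56.32 GPa


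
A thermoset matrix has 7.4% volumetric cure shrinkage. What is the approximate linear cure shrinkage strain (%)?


Linear shrinkage ≈ vol_shrink/3 = 7.4/3 = 2.467%

2.467%


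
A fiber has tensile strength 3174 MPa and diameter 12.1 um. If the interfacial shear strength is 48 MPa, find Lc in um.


Lc = sigma_f * d / (2 * tau_i) = 3174 * 12.1 / (2 * 48) = 400.1 um

400.1 um


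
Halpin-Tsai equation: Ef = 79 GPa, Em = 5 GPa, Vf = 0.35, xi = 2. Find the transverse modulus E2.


eta = (Ef/Em - 1)/(Ef/Em + xi) = (15.8 - 1)/(15.8 + 2) = 0.8315
E2 = Em*(1+xi*eta*Vf)/(1-eta*Vf) = 11.16 GPa

11.16 GPa


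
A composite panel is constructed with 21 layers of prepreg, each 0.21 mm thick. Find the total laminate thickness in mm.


h = n * t_ply = 21 * 0.21 = 4.41 mm

4.41 mm


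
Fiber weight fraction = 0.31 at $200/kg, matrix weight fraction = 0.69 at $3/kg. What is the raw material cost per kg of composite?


Cost = cost_f*Wf + cost_m*Wm = 200*0.31 + 3*0.69 = $64.07/kg

$64.07/kg


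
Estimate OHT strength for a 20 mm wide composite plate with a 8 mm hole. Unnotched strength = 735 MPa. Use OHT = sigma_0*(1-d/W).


OHT = sigma_0*(1-d/W) = 735*(1-8/20) = 441.0 MPa

441.0 MPa


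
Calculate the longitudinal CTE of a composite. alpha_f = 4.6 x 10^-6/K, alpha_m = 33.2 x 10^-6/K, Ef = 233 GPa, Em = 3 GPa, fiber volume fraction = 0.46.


E1 = Ef*Vf + Em*(1-Vf) = 108.8
alpha_1 = (alpha_f*Ef*Vf + alpha_m*Em*(1-Vf))/E1 = 5.03 x 10^-6/K

5.03 x 10^-6/K


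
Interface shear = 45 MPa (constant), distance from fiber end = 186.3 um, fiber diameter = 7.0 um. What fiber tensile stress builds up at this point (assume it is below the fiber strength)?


Force balance: sigma_f * (pi*d^2/4) = tau * (pi*d) * x  ->  sigma_f = 4 * tau * x / d
sigma_f = 4 * 45 * 186.3 / 7.0 = 4790.6 MPa

4790.6 MPa


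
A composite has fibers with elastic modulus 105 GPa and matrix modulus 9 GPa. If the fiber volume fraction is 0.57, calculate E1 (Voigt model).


E1 = Ef*Vf + Em*(1-Vf) = 105*0.57 + 9*0.43 = 63.72 GPa

63.72 GPa


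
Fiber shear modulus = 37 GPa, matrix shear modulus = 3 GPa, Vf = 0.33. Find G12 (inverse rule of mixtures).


1/G12 = Vf/Gf + (1-Vf)/Gm = 0.33/37 + 0.67/3
G12 = 4.31 GPa

4.31 GPa


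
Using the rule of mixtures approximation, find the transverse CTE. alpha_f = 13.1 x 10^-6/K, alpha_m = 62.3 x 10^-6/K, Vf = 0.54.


alpha_2 = alpha_f*Vf + alpha_m*(1-Vf) = 13.1*0.54 + 62.3*0.46 = 35.7 x 10^-6/K

35.7 x 10^-6/K


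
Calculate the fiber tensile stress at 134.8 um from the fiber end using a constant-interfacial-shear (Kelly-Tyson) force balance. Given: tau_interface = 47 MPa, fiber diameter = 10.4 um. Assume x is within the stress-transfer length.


Force balance: sigma_f * (pi*d^2/4) = tau * (pi*d) * x  ->  sigma_f = 4 * tau * x / d
sigma_f = 4 * 47 * 134.8 / 10.4 = 2436.8 MPa

2436.8 MPa


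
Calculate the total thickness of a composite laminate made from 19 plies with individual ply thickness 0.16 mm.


h = n * t_ply = 19 * 0.16 = 3.04 mm

3.04 mm


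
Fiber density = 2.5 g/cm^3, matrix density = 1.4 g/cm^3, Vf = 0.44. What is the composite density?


rho_c = rho_f*Vf + rho_m*(1-Vf) = 2.5*0.44 + 1.4*0.56 = 1.884 g/cm^3

1.884 g/cm^3


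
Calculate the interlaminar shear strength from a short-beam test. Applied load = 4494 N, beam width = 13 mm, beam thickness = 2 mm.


ILSS = 3F/(4bh) = 3*4494/(4*13*2) = 129.63 MPa

129.63 MPa


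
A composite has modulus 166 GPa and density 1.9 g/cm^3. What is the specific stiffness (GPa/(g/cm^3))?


Specific stiffness = E/rho = 166/1.9 = 87.4 GPa/(g/cm^3)

87.4 GPa/(g/cm^3)


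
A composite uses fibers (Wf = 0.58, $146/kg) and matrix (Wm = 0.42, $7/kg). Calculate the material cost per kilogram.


Cost = cost_f*Wf + cost_m*Wm = 146*0.58 + 7*0.42 = $87.62/kg

$87.62/kg


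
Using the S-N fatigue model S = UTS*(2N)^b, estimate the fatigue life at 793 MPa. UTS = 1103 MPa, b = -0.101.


N = 0.5 * (S/UTS)^(1/b) = 0.5 * (793/1103)^(1/-0.101) = 13.1161 cycles

13.1161 cycles


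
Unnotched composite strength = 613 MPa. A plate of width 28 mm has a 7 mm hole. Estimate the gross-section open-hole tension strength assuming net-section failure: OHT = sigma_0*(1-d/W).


OHT = sigma_0*(1-d/W) = 613*(1-7/28) = 459.8 MPa

459.8 MPa


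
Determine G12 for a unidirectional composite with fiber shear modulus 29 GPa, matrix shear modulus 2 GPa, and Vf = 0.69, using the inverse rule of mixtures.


1/G12 = Vf/Gf + (1-Vf)/Gm = 0.69/29 + 0.31/2
G12 = 5.59 GPa

5.59 GPa


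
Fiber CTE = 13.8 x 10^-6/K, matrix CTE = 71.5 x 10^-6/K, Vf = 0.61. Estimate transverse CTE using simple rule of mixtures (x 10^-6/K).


alpha_2 = alpha_f*Vf + alpha_m*(1-Vf) = 13.8*0.61 + 71.5*0.39 = 36.3 x 10^-6/K

36.3 x 10^-6/K


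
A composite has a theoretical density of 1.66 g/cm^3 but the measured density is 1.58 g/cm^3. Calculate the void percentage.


Void% = (rho_theo - rho_actual)/rho_theo * 100 = (1.66 - 1.58)/1.66 * 100 = 4.82%

4.82%


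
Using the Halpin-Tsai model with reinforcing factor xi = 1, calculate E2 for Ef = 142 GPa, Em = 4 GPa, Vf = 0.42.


eta = (Ef/Em - 1)/(Ef/Em + xi) = (35.5 - 1)/(35.5 + 1) = 0.9452
E2 = Em*(1+xi*eta*Vf)/(1-eta*Vf) = 9.27 GPa

9.27 GPa


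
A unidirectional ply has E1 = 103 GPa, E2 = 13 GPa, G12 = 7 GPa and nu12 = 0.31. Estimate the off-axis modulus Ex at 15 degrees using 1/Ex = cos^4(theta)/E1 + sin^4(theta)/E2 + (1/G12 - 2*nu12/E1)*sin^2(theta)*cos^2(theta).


cos^4(15) = 0.870513, sin^4(15) = 0.004487, sin^2(15)*cos^2(15) = 0.0625
1/G12 - 2*nu12/E1 = 1/7 - 2*0.31/103 = 0.136838 GPa^-1
1/Ex = 0.870513/103 + 0.004487/13 + 0.136838*0.0625 = 0.0173491 GPa^-1
Ex = 57.64 GPa

57.64 GPa


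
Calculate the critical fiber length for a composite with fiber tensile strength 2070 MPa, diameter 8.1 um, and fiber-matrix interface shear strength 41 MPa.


Lc = sigma_f * d / (2 * tau_i) = 2070 * 8.1 / (2 * 41) = 204.5 um

204.5 um


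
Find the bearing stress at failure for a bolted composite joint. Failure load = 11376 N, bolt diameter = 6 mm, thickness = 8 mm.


sigma_br = F/(d*h) = 11376/(6*8) = 237.0 MPa

237.0 MPa


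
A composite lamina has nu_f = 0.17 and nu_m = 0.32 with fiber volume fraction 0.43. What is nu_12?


nu_12 = nu_f*Vf + nu_m*(1-Vf) = 0.17*0.43 + 0.32*0.57 = 0.2555

0.2555


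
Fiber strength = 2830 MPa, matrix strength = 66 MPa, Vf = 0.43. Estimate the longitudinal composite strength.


sigma_1 = sigma_f*Vf + sigma_m*(1-Vf) = 2830*0.43 + 66*0.57 = 1254.5 MPa

1254.5 MPa


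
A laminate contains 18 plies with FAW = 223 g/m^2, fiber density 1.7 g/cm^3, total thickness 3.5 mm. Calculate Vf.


Vf = n * FAW / (rho_f * h * 1000) = 18 * 223 / (1.7 * 3.5 * 1000) = 0.6746

0.6746


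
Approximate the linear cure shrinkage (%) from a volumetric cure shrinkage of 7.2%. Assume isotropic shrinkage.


Linear shrinkage ≈ vol_shrink/3 = 7.2/3 = 2.4%

2.4%


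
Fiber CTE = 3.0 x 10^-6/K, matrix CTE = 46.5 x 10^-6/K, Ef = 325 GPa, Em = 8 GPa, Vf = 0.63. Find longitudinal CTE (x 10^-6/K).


E1 = Ef*Vf + Em*(1-Vf) = 207.71
alpha_1 = (alpha_f*Ef*Vf + alpha_m*Em*(1-Vf))/E1 = 3.62 x 10^-6/K

3.62 x 10^-6/K


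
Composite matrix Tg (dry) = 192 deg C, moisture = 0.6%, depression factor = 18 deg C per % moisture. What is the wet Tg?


Tg_wet = Tg_dry - k*moisture = 192 - 18*0.6 = 181.2 deg C

181.2 deg C


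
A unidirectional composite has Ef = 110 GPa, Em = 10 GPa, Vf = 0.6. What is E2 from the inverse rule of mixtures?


1/E2 = Vf/Ef + (1-Vf)/Em = 0.6/110 + 0.4/10
E2 = 22.0 GPa

22.0 GPa


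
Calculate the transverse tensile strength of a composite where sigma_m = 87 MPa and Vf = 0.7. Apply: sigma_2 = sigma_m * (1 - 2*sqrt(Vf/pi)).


factor = 1 - 2*sqrt(0.7/pi) = 0.0559
sigma_2 = 87 * 0.0559 = 4.87 MPa

4.87 MPa


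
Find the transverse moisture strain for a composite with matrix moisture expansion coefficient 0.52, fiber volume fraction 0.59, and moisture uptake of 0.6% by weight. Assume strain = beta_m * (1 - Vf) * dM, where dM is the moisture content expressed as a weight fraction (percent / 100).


dM = 0.6/100 = 0.006
strain = beta_m * (1-Vf) * dM = 0.52 * 0.41 * 0.006 = 0.0012792

0.0012792


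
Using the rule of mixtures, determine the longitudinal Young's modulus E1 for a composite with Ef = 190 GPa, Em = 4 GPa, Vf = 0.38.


E1 = Ef*Vf + Em*(1-Vf) = 190*0.38 + 4*0.62 = 74.68 GPa

74.68 GPa


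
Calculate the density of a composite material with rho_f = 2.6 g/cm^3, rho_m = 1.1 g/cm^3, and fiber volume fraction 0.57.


rho_c = rho_f*Vf + rho_m*(1-Vf) = 2.6*0.57 + 1.1*0.43 = 1.955 g/cm^3

1.955 g/cm^3


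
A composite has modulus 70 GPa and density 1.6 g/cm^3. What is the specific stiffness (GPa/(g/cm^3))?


Specific stiffness = E/rho = 70/1.6 = 43.8 GPa/(g/cm^3)

43.8 GPa/(g/cm^3)


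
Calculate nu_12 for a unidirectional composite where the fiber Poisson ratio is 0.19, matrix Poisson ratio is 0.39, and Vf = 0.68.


nu_12 = nu_f*Vf + nu_m*(1-Vf) = 0.19*0.68 + 0.39*0.32 = 0.254

0.254


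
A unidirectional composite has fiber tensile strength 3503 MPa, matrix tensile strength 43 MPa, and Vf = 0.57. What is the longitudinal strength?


sigma_1 = sigma_f*Vf + sigma_m*(1-Vf) = 3503*0.57 + 43*0.43 = 2015.2 MPa

2015.2 MPa


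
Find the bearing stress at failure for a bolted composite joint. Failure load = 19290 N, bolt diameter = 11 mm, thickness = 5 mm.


sigma_br = F/(d*h) = 19290/(11*5) = 350.7 MPa

350.7 MPa


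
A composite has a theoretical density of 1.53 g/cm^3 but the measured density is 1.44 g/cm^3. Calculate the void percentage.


Void% = (rho_theo - rho_actual)/rho_theo * 100 = (1.53 - 1.44)/1.53 * 100 = 5.88%

5.88%


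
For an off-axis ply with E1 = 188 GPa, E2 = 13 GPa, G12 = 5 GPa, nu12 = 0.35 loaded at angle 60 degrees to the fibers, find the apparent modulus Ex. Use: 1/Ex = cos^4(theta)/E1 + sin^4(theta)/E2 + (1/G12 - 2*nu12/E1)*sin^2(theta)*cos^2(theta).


cos^4(60) = 0.0625, sin^4(60) = 0.5625, sin^2(60)*cos^2(60) = 0.1875
1/G12 - 2*nu12/E1 = 1/5 - 2*0.35/188 = 0.196277 GPa^-1
1/Ex = 0.0625/188 + 0.5625/13 + 0.196277*0.1875 = 0.0804035 GPa^-1
Ex = 12.44 GPa

12.44 GPa


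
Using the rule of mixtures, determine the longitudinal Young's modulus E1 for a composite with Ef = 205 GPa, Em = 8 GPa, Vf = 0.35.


E1 = Ef*Vf + Em*(1-Vf) = 205*0.35 + 8*0.65 = 76.95 GPa

76.95 GPa


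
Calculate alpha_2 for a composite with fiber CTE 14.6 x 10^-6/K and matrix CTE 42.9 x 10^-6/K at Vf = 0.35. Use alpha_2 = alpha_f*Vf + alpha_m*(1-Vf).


alpha_2 = alpha_f*Vf + alpha_m*(1-Vf) = 14.6*0.35 + 42.9*0.65 = 33.0 x 10^-6/K

33.0 x 10^-6/K


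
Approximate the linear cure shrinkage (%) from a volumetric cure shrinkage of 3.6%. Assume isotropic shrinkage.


Linear shrinkage ≈ vol_shrink/3 = 3.6/3 = 1.2%

1.2%


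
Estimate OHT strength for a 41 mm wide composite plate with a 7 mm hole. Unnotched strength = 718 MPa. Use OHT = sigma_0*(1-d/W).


OHT = sigma_0*(1-d/W) = 718*(1-7/41) = 595.4 MPa

595.4 MPa


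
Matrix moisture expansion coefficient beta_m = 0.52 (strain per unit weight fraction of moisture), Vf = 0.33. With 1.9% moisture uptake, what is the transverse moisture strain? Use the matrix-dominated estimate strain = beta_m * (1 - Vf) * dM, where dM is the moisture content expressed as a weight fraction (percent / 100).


dM = 1.9/100 = 0.019
strain = beta_m * (1-Vf) * dM = 0.52 * 0.67 * 0.019 = 0.0066196

0.0066196


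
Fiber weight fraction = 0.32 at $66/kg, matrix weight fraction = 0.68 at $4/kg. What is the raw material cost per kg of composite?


Cost = cost_f*Wf + cost_m*Wm = 66*0.32 + 4*0.68 = $23.84/kg

$23.84/kg


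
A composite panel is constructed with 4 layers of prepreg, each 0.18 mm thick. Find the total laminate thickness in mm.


h = n * t_ply = 4 * 0.18 = 0.72 mm

0.72 mm


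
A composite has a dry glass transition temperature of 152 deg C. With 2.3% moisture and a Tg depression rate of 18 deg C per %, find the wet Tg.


Tg_wet = Tg_dry - k*moisture = 152 - 18*2.3 = 110.6 deg C

110.6 deg C


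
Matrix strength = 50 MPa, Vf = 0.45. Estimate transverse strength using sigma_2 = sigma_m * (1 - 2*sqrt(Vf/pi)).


factor = 1 - 2*sqrt(0.45/pi) = 0.2431
sigma_2 = 50 * 0.2431 = 12.15 MPa

12.15 MPa


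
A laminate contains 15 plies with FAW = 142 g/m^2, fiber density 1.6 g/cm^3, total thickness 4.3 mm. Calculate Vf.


Vf = n * FAW / (rho_f * h * 1000) = 15 * 142 / (1.6 * 4.3 * 1000) = 0.3096

0.3096


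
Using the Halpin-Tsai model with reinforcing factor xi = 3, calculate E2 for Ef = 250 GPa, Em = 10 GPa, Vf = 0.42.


eta = (Ef/Em - 1)/(Ef/Em + xi) = (25.0 - 1)/(25.0 + 3) = 0.8571
E2 = Em*(1+xi*eta*Vf)/(1-eta*Vf) = 32.5 GPa

32.5 GPa


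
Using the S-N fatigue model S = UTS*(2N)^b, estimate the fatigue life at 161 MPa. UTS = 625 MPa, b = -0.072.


N = 0.5 * (S/UTS)^(1/b) = 0.5 * (161/625)^(1/-0.072) = 7.5906e+07 cycles

7.5906e+07 cycles


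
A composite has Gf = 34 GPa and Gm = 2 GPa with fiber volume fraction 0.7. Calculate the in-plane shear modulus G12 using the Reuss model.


1/G12 = Vf/Gf + (1-Vf)/Gm = 0.7/34 + 0.3/2
G12 = 5.86 GPa

5.86 GPa


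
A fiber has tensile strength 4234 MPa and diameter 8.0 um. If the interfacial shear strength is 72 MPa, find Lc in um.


Lc = sigma_f * d / (2 * tau_i) = 4234 * 8.0 / (2 * 72) = 235.2 um

235.2 um


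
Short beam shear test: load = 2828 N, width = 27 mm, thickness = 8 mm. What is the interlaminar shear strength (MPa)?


ILSS = 3F/(4bh) = 3*2828/(4*27*8) = 9.82 MPa

9.82 MPa


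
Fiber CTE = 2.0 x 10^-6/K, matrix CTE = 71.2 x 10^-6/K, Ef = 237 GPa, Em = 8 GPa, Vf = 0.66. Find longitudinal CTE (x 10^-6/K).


E1 = Ef*Vf + Em*(1-Vf) = 159.14
alpha_1 = (alpha_f*Ef*Vf + alpha_m*Em*(1-Vf))/E1 = 3.18 x 10^-6/K

3.18 x 10^-6/K


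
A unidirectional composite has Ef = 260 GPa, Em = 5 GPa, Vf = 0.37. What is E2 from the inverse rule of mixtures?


1/E2 = Vf/Ef + (1-Vf)/Em = 0.37/260 + 0.63/5
E2 = 7.85 GPa

7.85 GPa


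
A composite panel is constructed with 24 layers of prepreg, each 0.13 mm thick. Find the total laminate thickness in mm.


h = n * t_ply = 24 * 0.13 = 3.12 mm

3.12 mm


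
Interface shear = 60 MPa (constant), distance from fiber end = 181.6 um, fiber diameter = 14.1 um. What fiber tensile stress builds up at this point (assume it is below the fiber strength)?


Force balance: sigma_f * (pi*d^2/4) = tau * (pi*d) * x  ->  sigma_f = 4 * tau * x / d
sigma_f = 4 * 60 * 181.6 / 14.1 = 3091.1 MPa

3091.1 MPa


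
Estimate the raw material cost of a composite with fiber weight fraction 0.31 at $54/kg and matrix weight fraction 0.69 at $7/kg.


Cost = cost_f*Wf + cost_m*Wm = 54*0.31 + 7*0.69 = $21.57/kg

$21.57/kg


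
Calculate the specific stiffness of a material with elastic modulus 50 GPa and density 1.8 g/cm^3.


Specific stiffness = E/rho = 50/1.8 = 27.8 GPa/(g/cm^3)

27.8 GPa/(g/cm^3)


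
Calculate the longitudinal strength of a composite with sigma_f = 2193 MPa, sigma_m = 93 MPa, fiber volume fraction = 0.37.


sigma_1 = sigma_f*Vf + sigma_m*(1-Vf) = 2193*0.37 + 93*0.63 = 870.0 MPa

870.0 MPa


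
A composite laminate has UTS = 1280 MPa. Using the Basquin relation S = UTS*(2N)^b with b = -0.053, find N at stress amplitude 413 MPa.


N = 0.5 * (S/UTS)^(1/b) = 0.5 * (413/1280)^(1/-0.053) = 9.2902e+08 cycles

9.2902e+08 cycles


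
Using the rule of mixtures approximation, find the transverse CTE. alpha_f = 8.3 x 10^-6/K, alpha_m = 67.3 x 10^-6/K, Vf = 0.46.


alpha_2 = alpha_f*Vf + alpha_m*(1-Vf) = 8.3*0.46 + 67.3*0.54 = 40.2 x 10^-6/K

40.2 x 10^-6/K


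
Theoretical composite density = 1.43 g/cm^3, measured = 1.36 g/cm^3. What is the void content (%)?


Void% = (rho_theo - rho_actual)/rho_theo * 100 = (1.43 - 1.36)/1.43 * 100 = 4.9%

4.9%


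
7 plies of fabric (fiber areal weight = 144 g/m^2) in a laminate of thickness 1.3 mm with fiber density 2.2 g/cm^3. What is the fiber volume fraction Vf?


Vf = n * FAW / (rho_f * h * 1000) = 7 * 144 / (2.2 * 1.3 * 1000) = 0.3524

0.3524


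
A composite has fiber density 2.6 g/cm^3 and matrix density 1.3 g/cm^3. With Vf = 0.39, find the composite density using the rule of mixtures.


rho_c = rho_f*Vf + rho_m*(1-Vf) = 2.6*0.39 + 1.3*0.61 = 1.807 g/cm^3

1.807 g/cm^3


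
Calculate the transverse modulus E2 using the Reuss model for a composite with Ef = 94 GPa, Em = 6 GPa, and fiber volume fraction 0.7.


1/E2 = Vf/Ef + (1-Vf)/Em = 0.7/94 + 0.3/6
E2 = 17.41 GPa

17.41 GPa


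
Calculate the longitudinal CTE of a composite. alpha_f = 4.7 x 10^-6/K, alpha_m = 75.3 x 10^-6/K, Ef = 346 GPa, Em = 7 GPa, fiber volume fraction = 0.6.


E1 = Ef*Vf + Em*(1-Vf) = 210.4
alpha_1 = (alpha_f*Ef*Vf + alpha_m*Em*(1-Vf))/E1 = 5.64 x 10^-6/K

5.64 x 10^-6/K


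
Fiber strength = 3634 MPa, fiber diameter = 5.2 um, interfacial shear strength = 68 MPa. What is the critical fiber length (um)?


Lc = sigma_f * d / (2 * tau_i) = 3634 * 5.2 / (2 * 68) = 138.9 um

138.9 um


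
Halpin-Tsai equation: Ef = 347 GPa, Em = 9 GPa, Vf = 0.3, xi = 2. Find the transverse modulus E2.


eta = (Ef/Em - 1)/(Ef/Em + xi) = (38.5556 - 1)/(38.5556 + 2) = 0.926
E2 = Em*(1+xi*eta*Vf)/(1-eta*Vf) = 19.39 GPa

19.39 GPa


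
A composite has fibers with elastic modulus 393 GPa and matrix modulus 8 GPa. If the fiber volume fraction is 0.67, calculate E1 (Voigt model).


E1 = Ef*Vf + Em*(1-Vf) = 393*0.67 + 8*0.33 = 265.95 GPa

265.95 GPa


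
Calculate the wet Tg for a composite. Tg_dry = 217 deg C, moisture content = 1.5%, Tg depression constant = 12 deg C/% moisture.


Tg_wet = Tg_dry - k*moisture = 217 - 12*1.5 = 199.0 deg C

199.0 deg C


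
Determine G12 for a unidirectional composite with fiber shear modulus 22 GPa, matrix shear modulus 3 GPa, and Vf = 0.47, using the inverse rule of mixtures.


1/G12 = Vf/Gf + (1-Vf)/Gm = 0.47/22 + 0.53/3
G12 = 5.05 GPa

5.05 GPa


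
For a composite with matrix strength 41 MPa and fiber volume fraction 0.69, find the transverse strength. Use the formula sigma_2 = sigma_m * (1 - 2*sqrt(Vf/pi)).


factor = 1 - 2*sqrt(0.69/pi) = 0.0627
sigma_2 = 41 * 0.0627 = 2.57 MPa

2.57 MPa


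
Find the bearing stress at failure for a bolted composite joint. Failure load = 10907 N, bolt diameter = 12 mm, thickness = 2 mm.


sigma_br = F/(d*h) = 10907/(12*2) = 454.5 MPa

454.5 MPa


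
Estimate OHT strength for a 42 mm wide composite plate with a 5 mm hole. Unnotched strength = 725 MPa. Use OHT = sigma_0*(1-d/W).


OHT = sigma_0*(1-d/W) = 725*(1-5/42) = 638.7 MPa

638.7 MPa


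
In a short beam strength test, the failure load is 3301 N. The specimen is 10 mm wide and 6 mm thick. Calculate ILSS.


ILSS = 3F/(4bh) = 3*3301/(4*10*6) = 41.26 MPa

41.26 MPa


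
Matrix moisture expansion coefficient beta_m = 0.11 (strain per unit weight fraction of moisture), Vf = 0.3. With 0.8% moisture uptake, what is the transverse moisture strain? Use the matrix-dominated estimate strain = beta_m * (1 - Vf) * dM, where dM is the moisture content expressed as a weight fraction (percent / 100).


dM = 0.8/100 = 0.008
strain = beta_m * (1-Vf) * dM = 0.11 * 0.7 * 0.008 = 0.000616

0.000616


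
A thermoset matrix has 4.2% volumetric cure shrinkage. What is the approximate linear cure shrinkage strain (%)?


Linear shrinkage ≈ vol_shrink/3 = 4.2/3 = 1.4%

1.4%


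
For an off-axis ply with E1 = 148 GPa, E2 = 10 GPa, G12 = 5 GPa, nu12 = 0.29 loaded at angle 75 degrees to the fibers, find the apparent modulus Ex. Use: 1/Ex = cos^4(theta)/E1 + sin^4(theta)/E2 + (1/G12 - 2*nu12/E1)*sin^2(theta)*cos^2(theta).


cos^4(75) = 0.004487, sin^4(75) = 0.870513, sin^2(75)*cos^2(75) = 0.0625
1/G12 - 2*nu12/E1 = 1/5 - 2*0.29/148 = 0.196081 GPa^-1
1/Ex = 0.004487/148 + 0.870513/10 + 0.196081*0.0625 = 0.0993367 GPa^-1
Ex = 10.07 GPa

10.07 GPa


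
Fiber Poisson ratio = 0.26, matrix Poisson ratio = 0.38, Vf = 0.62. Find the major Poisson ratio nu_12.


nu_12 = nu_f*Vf + nu_m*(1-Vf) = 0.26*0.62 + 0.38*0.38 = 0.3056

0.3056


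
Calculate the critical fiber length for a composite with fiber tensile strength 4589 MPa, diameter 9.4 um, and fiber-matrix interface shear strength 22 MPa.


Lc = sigma_f * d / (2 * tau_i) = 4589 * 9.4 / (2 * 22) = 980.4 um

980.4 um


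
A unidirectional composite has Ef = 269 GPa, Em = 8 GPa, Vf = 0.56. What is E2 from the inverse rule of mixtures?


1/E2 = Vf/Ef + (1-Vf)/Em = 0.56/269 + 0.44/8
E2 = 17.52 GPa

17.52 GPa


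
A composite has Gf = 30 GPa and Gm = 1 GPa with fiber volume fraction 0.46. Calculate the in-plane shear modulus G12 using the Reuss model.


1/G12 = Vf/Gf + (1-Vf)/Gm = 0.46/30 + 0.54/1
G12 = 1.8 GPa

1.8 GPa


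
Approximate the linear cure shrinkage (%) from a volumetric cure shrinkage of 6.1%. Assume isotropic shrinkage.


Linear shrinkage ≈ vol_shrink/3 = 6.1/3 = 2.033%

2.033%


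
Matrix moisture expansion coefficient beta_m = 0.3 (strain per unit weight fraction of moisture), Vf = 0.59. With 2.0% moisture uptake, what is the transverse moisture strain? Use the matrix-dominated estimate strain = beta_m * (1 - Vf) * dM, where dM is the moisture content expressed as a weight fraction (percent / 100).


dM = 2.0/100 = 0.02
strain = beta_m * (1-Vf) * dM = 0.3 * 0.41 * 0.02 = 0.00246

0.00246


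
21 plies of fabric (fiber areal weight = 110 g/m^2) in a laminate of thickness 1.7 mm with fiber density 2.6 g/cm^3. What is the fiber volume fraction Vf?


Vf = n * FAW / (rho_f * h * 1000) = 21 * 110 / (2.6 * 1.7 * 1000) = 0.5226

0.5226


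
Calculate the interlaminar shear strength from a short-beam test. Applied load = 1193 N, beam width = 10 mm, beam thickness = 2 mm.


ILSS = 3F/(4bh) = 3*1193/(4*10*2) = 44.74 MPa

44.74 MPa


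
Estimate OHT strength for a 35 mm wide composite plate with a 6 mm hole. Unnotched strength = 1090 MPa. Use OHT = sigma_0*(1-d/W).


OHT = sigma_0*(1-d/W) = 1090*(1-6/35) = 903.1 MPa

903.1 MPa


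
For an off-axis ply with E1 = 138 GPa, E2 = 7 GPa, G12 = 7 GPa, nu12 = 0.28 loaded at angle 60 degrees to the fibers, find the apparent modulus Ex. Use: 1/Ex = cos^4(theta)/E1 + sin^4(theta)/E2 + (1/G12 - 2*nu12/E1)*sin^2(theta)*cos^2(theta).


cos^4(60) = 0.0625, sin^4(60) = 0.5625, sin^2(60)*cos^2(60) = 0.1875
1/G12 - 2*nu12/E1 = 1/7 - 2*0.28/138 = 0.138799 GPa^-1
1/Ex = 0.0625/138 + 0.5625/7 + 0.138799*0.1875 = 0.1068349 GPa^-1
Ex = 9.36 GPa

9.36 GPa


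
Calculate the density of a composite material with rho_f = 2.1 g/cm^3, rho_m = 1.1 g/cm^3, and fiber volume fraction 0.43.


rho_c = rho_f*Vf + rho_m*(1-Vf) = 2.1*0.43 + 1.1*0.57 = 1.53 g/cm^3

1.53 g/cm^3


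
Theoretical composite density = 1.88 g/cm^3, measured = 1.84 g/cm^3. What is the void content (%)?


Void% = (rho_theo - rho_actual)/rho_theo * 100 = (1.88 - 1.84)/1.88 * 100 = 2.13%

2.13%


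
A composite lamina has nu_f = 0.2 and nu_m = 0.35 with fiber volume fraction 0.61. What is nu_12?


nu_12 = nu_f*Vf + nu_m*(1-Vf) = 0.2*0.61 + 0.35*0.39 = 0.2585

0.2585


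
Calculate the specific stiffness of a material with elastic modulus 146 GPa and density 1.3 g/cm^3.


Specific stiffness = E/rho = 146/1.3 = 112.3 GPa/(g/cm^3)

112.3 GPa/(g/cm^3)


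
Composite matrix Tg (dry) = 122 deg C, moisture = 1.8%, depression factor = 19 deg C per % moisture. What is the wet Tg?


Tg_wet = Tg_dry - k*moisture = 122 - 19*1.8 = 87.8 deg C

87.8 deg C


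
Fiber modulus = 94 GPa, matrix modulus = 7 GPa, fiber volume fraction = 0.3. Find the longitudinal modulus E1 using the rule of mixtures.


E1 = Ef*Vf + Em*(1-Vf) = 94*0.3 + 7*0.7 = 33.1 GPa

33.1 GPa


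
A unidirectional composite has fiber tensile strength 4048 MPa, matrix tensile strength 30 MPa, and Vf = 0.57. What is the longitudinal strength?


sigma_1 = sigma_f*Vf + sigma_m*(1-Vf) = 4048*0.57 + 30*0.43 = 2320.3 MPa

2320.3 MPa


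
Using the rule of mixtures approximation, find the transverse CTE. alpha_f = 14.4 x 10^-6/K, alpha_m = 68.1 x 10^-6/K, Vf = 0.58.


alpha_2 = alpha_f*Vf + alpha_m*(1-Vf) = 14.4*0.58 + 68.1*0.42 = 37.0 x 10^-6/K

37.0 x 10^-6/K


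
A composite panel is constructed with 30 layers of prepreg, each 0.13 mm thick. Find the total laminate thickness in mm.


h = n * t_ply = 30 * 0.13 = 3.9 mm

3.9 mm


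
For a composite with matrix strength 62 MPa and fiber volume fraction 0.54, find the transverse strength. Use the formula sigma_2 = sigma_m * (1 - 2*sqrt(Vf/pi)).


factor = 1 - 2*sqrt(0.54/pi) = 0.1708
sigma_2 = 62 * 0.1708 = 10.59 MPa

10.59 MPa


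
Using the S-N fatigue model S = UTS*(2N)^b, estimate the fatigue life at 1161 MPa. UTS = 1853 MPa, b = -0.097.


N = 0.5 * (S/UTS)^(1/b) = 0.5 * (1161/1853)^(1/-0.097) = 61.9725 cycles

61.9725 cycles


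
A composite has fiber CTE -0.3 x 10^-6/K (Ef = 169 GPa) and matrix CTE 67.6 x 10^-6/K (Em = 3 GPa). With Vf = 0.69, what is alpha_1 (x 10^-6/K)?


E1 = Ef*Vf + Em*(1-Vf) = 117.54
alpha_1 = (alpha_f*Ef*Vf + alpha_m*Em*(1-Vf))/E1 = 0.24 x 10^-6/K

0.24 x 10^-6/K


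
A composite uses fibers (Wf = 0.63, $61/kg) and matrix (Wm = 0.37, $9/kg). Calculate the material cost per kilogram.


Cost = cost_f*Wf + cost_m*Wm = 61*0.63 + 9*0.37 = $41.76/kg

$41.76/kg


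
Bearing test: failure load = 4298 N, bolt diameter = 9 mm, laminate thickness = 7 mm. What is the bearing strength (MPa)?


sigma_br = F/(d*h) = 4298/(9*7) = 68.2 MPa

68.2 MPa


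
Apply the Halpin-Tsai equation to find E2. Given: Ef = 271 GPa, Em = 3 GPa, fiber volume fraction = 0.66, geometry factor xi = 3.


eta = (Ef/Em - 1)/(Ef/Em + xi) = (90.3333 - 1)/(90.3333 + 3) = 0.9571
E2 = Em*(1+xi*eta*Vf)/(1-eta*Vf) = 23.58 GPa

23.58 GPa


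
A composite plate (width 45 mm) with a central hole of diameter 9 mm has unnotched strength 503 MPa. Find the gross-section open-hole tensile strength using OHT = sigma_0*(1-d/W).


OHT = sigma_0*(1-d/W) = 503*(1-9/45) = 402.4 MPa

402.4 MPa


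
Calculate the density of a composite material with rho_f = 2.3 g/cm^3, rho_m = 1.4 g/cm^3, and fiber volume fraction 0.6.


rho_c = rho_f*Vf + rho_m*(1-Vf) = 2.3*0.6 + 1.4*0.4 = 1.94 g/cm^3

1.94 g/cm^3


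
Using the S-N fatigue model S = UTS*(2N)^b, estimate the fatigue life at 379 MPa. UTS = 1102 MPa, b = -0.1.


N = 0.5 * (S/UTS)^(1/b) = 0.5 * (379/1102)^(1/-0.1) = 21597.0210 cycles

21597.0210 cycles


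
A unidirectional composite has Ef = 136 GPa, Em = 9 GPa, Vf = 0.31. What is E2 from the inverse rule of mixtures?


1/E2 = Vf/Ef + (1-Vf)/Em = 0.31/136 + 0.69/9
E2 = 12.67 GPa

12.67 GPa


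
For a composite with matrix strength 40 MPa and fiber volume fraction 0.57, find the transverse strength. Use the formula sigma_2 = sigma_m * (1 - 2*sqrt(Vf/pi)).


factor = 1 - 2*sqrt(0.57/pi) = 0.1481
sigma_2 = 40 * 0.1481 = 5.92 MPa

5.92 MPa


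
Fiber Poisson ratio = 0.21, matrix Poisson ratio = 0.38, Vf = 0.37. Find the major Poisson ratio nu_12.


nu_12 = nu_f*Vf + nu_m*(1-Vf) = 0.21*0.37 + 0.38*0.63 = 0.3171

0.3171


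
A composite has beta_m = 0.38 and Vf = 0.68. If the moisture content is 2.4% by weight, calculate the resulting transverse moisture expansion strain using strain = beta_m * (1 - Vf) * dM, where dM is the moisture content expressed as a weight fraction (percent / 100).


dM = 2.4/100 = 0.024
strain = beta_m * (1-Vf) * dM = 0.38 * 0.32 * 0.024 = 0.0029184

0.0029184


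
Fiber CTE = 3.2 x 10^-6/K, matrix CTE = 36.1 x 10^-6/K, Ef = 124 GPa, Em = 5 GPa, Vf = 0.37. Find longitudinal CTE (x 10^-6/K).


E1 = Ef*Vf + Em*(1-Vf) = 49.03
alpha_1 = (alpha_f*Ef*Vf + alpha_m*Em*(1-Vf))/E1 = 5.31 x 10^-6/K

5.31 x 10^-6/K


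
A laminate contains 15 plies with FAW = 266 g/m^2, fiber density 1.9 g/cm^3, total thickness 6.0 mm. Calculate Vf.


Vf = n * FAW / (rho_f * h * 1000) = 15 * 266 / (1.9 * 6.0 * 1000) = 0.35

0.35


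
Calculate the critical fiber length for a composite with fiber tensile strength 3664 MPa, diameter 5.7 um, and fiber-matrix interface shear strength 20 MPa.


Lc = sigma_f * d / (2 * tau_i) = 3664 * 5.7 / (2 * 20) = 522.1 um

522.1 um


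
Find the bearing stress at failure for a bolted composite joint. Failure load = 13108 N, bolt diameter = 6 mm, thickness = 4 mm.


sigma_br = F/(d*h) = 13108/(6*4) = 546.2 MPa

546.2 MPa


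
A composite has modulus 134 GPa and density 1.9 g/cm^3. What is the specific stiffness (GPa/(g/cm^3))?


Specific stiffness = E/rho = 134/1.9 = 70.5 GPa/(g/cm^3)

70.5 GPa/(g/cm^3)


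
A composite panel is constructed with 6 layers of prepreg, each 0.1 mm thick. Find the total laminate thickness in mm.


h = n * t_ply = 6 * 0.1 = 0.6 mm

0.6 mm


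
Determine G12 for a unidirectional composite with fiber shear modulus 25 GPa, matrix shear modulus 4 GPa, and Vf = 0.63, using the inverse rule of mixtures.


1/G12 = Vf/Gf + (1-Vf)/Gm = 0.63/25 + 0.37/4
G12 = 8.5 GPa

8.5 GPa


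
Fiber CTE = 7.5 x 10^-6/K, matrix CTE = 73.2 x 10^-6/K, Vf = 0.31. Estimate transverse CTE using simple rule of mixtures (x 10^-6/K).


alpha_2 = alpha_f*Vf + alpha_m*(1-Vf) = 7.5*0.31 + 73.2*0.69 = 52.8 x 10^-6/K

52.8 x 10^-6/K


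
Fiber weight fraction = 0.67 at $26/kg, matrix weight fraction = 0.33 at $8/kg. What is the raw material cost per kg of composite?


Cost = cost_f*Wf + cost_m*Wm = 26*0.67 + 8*0.33 = $20.06/kg

$20.06/kg


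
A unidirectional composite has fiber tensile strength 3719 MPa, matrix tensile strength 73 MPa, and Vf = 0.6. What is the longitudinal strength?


sigma_1 = sigma_f*Vf + sigma_m*(1-Vf) = 3719*0.6 + 73*0.4 = 2260.6 MPa

2260.6 MPa


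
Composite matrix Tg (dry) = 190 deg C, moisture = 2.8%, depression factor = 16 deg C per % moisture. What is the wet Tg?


Tg_wet = Tg_dry - k*moisture = 190 - 16*2.8 = 145.2 deg C

145.2 deg C


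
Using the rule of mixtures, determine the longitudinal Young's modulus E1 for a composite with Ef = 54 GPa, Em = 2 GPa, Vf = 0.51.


E1 = Ef*Vf + Em*(1-Vf) = 54*0.51 + 2*0.49 = 28.52 GPa

28.52 GPa


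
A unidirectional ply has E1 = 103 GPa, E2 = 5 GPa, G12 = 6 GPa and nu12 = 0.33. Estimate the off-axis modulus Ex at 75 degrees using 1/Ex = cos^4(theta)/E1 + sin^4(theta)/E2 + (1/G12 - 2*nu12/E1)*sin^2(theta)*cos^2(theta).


cos^4(75) = 0.004487, sin^4(75) = 0.870513, sin^2(75)*cos^2(75) = 0.0625
1/G12 - 2*nu12/E1 = 1/6 - 2*0.33/103 = 0.160259 GPa^-1
1/Ex = 0.004487/103 + 0.870513/5 + 0.160259*0.0625 = 0.1841623 GPa^-1
Ex = 5.43 GPa

5.43 GPa
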